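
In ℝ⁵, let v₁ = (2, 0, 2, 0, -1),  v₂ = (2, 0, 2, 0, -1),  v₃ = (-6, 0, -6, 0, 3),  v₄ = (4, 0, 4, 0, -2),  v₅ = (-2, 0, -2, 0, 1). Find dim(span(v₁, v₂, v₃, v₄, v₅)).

1

Row-reduce the 5×5 matrix with these as rows.
There is 1 pivot column, so rank = 1.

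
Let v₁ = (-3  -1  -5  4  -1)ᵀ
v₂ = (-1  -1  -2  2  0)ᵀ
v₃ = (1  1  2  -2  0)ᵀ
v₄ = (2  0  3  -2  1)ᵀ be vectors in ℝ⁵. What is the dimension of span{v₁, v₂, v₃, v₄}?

2

Apply Gaussian elimination to the matrix whose rows are v₁, v₂, v₃, v₄.
Reduction leaves 2 leading entries, giving rank 2.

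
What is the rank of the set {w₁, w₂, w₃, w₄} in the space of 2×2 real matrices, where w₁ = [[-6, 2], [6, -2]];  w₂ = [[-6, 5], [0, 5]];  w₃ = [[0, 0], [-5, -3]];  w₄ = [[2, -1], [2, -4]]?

Use coordinates relative to {E₁₁, E₁₂, E₂₁, E₂₂}.
Row-reduce the 4×4 matrix with these as rows.
There are 4 pivot columns, so rank = 4.

rank 4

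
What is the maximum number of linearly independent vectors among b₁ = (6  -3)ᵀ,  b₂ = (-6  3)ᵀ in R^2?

1

Put the 2×2 matrix [b₁|b₂] into echelon form.
Exactly 1 pivot survives; hence the rank is 1.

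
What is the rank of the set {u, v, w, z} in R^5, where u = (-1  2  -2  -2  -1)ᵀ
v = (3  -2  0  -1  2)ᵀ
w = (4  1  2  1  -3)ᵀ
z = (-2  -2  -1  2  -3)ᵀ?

Apply Gaussian elimination to the matrix whose rows are u, v, w, z.
The echelon form has 4 nonzero rows, so the rank is 4.

4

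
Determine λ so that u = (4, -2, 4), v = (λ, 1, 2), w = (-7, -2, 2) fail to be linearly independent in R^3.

λ = 20

Place the vectors as rows of a 3×3 matrix; dependence ⇔ determinant zero.
Cofactor expansion gives det = 80 - 4*λ.
This vanishes exactly when λ = 20.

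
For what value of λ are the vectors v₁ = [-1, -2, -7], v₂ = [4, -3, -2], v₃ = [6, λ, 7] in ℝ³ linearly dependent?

The set is linearly dependent precisely when det[v₁; v₂; v₃] = 0.
Cofactor expansion gives det = -30*λ - 25.
This vanishes exactly when λ = -5/6.

λ = -5/6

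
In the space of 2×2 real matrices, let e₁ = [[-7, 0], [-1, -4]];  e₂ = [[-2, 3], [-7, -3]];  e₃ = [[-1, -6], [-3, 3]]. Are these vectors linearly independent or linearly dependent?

linearly independent

Write each element as a coordinate vector in ℝ⁴ using {E₁₁, E₁₂, E₂₁, E₂₂}.
Row-reduce the matrix whose columns are e₁, e₂, e₃.
The reduction yields 3 nonzero rows, so the rank is 3.
Since rank = 3 (the number of vectors), the set is linearly independent.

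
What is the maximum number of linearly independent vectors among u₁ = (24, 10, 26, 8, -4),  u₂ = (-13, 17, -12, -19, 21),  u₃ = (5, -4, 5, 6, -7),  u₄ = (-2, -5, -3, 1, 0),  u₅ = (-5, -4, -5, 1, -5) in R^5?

Row-reduce the 5×5 matrix with these as rows.
Reduction leaves 3 leading entries, giving rank 3.

3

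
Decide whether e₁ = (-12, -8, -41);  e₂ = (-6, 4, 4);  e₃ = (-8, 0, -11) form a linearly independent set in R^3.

linearly dependent

Place the vectors as rows of a 3×3 matrix and reduce to echelon form.
The reduction yields 2 nonzero rows, so the rank is 2.
Since rank 2 < 3, the set is linearly dependent.
Indeed e₁ + 2e₂ - 3e₃ = 0.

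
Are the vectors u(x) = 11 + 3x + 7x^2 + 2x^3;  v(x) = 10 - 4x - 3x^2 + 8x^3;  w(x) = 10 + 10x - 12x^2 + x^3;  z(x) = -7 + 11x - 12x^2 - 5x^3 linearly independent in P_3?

Take coordinates with respect to the standard basis {1, x, …, x^3}.
Place the vectors as rows of a 4×4 matrix and reduce to echelon form.
The reduction yields 4 nonzero rows, so the rank is 4.
Since rank = 4 (the number of vectors), the set is linearly independent.

linearly independent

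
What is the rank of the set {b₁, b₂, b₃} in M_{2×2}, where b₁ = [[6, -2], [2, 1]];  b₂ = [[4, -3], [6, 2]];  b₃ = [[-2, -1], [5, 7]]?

Represent each element by its coordinate vector in ℝ⁴.
Put the 4×3 matrix [b₁|b₂|b₃] into echelon form.
There are 3 pivot columns, so rank = 3.

rank 3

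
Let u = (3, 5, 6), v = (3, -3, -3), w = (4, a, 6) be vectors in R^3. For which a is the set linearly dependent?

a = 44/9

Dependence holds iff the 3×3 matrix [u v w] is singular.
Cofactor expansion gives det = 27*a - 132.
This vanishes exactly when a = 44/9.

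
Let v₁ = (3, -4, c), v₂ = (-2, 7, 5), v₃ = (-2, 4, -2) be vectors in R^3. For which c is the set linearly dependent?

c = 23/3

Place the vectors as rows of a 3×3 matrix; dependence ⇔ determinant zero.
Cofactor expansion gives det = 6*c - 46.
Solving 6*c - 46 = 0 yields c = 23/3.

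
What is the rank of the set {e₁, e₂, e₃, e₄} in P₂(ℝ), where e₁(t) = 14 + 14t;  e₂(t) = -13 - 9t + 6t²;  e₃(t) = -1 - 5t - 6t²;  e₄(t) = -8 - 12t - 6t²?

rank 2

Use coordinates relative to {1, t, t²}.
Put the 3×4 matrix [e₁|e₂|e₃|e₄] into echelon form.
Exactly 2 pivots survive; hence the rank is 2.
(With 4 elements in a 3-dimensional space the rank is at most 3.)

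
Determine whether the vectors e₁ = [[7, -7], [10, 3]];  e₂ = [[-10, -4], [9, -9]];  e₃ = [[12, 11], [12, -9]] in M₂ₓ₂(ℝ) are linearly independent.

Write each element as a coordinate vector in ℝ⁴ using {E₁₁, E₁₂, E₂₁, E₂₂}.
Row-reduce the matrix whose columns are e₁, e₂, e₃.
The reduction yields 3 nonzero rows, so the rank is 3.
Since rank = 3 (the number of vectors), the set is linearly independent.

linearly independent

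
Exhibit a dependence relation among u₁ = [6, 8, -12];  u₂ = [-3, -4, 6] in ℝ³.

u₁ + 2u₂ = 0

Write the vectors as columns of a matrix and find a nonzero vector in its null space.
A generator of the null space is (1, 2).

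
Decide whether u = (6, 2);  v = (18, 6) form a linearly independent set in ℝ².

Place the vectors as rows of a 2×2 matrix and reduce to echelon form.
The reduction yields 1 nonzero row, so the rank is 1.
Since rank 1 < 2, the set is linearly dependent.

linearly dependent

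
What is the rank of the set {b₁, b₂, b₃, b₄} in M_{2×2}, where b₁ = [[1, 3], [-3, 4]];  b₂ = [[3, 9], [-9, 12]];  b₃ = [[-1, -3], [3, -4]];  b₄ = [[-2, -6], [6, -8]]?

Use coordinates relative to {E₁₁, E₁₂, E₂₁, E₂₂}.
Put the 4×4 matrix [b₁|b₂|b₃|b₄] into echelon form.
Exactly 1 pivot survives; hence the rank is 1.

rank 1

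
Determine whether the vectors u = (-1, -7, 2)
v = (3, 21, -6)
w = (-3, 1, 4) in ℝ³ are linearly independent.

linearly dependent

One vector is a scalar multiple of another, so the set is dependent.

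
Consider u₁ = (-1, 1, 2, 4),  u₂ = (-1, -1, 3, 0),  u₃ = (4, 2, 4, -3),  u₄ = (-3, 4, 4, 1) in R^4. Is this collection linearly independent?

linearly independent

Form the 4×4 matrix with these as columns; its determinant is -387.
A nonzero determinant means the columns are linearly independent.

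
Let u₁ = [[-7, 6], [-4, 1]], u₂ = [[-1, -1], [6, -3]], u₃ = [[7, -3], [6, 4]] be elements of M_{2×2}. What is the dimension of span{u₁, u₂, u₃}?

dim = 3

Use coordinates relative to {E₁₁, E₁₂, E₂₁, E₂₂}.
Row-reduce the 3×4 matrix with these as rows.
Reduction leaves 3 leading entries, giving rank 3.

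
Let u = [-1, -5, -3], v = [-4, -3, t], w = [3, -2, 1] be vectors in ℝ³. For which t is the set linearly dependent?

t = -4

The set is linearly dependent precisely when det[u; v; w] = 0.
Expanding, det = -17*t - 68.
Setting this to zero gives t = -4.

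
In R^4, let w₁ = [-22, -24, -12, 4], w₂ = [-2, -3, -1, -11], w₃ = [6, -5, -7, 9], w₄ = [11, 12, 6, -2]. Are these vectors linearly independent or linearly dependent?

linearly dependent

The matrix [w₁|w₂|w₃|w₄] has determinant 0.
A zero determinant means the columns are linearly dependent.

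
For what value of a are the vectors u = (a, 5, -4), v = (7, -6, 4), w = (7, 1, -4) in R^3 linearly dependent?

a = -21/5

The set is linearly dependent precisely when det[u; v; w] = 0.
Expanding, det = 20*a + 84.
Solving 20*a + 84 = 0 yields a = -21/5.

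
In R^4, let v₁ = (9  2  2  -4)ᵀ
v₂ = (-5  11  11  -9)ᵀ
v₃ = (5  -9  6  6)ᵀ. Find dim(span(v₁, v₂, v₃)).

Put the 4×3 matrix [v₁|v₂|v₃] into echelon form.
There are 3 pivot columns, so rank = 3.

dim = 3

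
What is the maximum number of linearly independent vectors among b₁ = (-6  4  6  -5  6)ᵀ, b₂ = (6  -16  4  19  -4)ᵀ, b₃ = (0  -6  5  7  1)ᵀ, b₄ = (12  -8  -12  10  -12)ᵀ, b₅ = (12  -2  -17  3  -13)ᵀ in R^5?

Apply Gaussian elimination to the matrix whose rows are b₁, b₂, b₃, b₄, b₅.
Exactly 2 pivots survive; hence the rank is 2.

2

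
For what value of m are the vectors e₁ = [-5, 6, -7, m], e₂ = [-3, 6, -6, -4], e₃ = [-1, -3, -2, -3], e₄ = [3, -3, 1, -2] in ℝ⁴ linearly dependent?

The vectors are dependent exactly when the determinant of the matrix with rows e₁, e₂, e₃, e₄ vanishes.
Cofactor expansion gives det = 75*m + 285.
Solving 75*m + 285 = 0 yields m = -19/5.

m = -19/5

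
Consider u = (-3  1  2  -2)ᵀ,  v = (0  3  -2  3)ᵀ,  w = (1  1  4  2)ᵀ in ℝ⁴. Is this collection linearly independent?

linearly independent

Place the vectors as rows of a 3×4 matrix and reduce to echelon form.
The reduction yields 3 nonzero rows, so the rank is 3.
Since rank = 3 (the number of vectors), the set is linearly independent.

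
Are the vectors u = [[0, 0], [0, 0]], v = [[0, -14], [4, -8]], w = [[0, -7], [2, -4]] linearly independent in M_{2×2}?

linearly dependent

Take coordinates with respect to the standard basis {E₁₁, E₁₂, E₂₁, E₂₂}.
One of the vectors is the zero vector, so the set is linearly dependent.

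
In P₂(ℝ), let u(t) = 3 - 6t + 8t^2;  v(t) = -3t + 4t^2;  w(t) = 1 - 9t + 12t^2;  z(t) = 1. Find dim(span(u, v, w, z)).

2

Pass to coordinate vectors with respect to the basis {1, t, t^2}.
Put the 3×4 matrix [u|v|w|z] into echelon form.
The echelon form has 2 nonzero rows, so the rank is 2.
(With 4 elements in a 3-dimensional space the rank is at most 3.)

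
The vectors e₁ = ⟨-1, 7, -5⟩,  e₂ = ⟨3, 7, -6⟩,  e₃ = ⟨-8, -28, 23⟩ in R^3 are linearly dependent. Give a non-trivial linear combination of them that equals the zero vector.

e₁ + 3e₂ + e₃ = 0

Row-reduce the matrix with e₁, e₂, e₃ as columns; the null space gives the coefficients.
One solution (up to scaling) is (1, 3, 1).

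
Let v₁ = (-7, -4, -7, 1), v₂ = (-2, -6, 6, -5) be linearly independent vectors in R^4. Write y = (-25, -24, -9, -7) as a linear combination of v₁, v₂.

y = 3v₁ + 2v₂

Solve the system with v₁, v₂ as columns and y as the right-hand side.
Row-reducing the augmented matrix gives the unique coefficients (α₁, α₂) = (3, 2).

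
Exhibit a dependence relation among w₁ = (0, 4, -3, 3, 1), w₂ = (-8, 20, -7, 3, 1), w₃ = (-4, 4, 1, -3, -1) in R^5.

3w₁ - w₂ + 2w₃ = 0

Set up α₁w₁ + … + α₃w₃ = 0 and solve the homogeneous system.
One solution (up to scaling) is (3, -1, 2).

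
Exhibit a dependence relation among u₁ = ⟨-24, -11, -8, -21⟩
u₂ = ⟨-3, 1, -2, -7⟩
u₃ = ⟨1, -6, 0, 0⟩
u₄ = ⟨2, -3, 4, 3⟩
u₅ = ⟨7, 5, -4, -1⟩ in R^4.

Solve the homogeneous system with u₁, u₂, u₃, u₄, u₅ as columns by row-reducing the coefficient matrix.
The free variable yields coefficients (1, -2, -2, 3, 2) (any nonzero multiple also works).

u₁ - 2u₂ - 2u₃ + 3u₄ + 2u₅ = 0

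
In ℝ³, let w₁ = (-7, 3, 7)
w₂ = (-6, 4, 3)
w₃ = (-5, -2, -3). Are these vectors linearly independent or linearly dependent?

Row-reduce the matrix whose columns are w₁, w₂, w₃.
The reduction yields 3 nonzero rows, so the rank is 3.
Since rank = 3 (the number of vectors), the set is linearly independent.

linearly independent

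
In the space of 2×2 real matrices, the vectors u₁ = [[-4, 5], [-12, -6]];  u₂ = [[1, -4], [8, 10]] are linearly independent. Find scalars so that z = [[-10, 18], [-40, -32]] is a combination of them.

Identify each element with its coordinate vector in ℝ⁴ via {E₁₁, E₁₂, E₂₁, E₂₂}.
Since u₁, u₂ are independent, the coefficients expressing z are uniquely determined by a linear system.
Row-reducing the augmented matrix gives the unique coefficients (a₁, a₂) = (2, -2).

z = 2u₁ - 2u₂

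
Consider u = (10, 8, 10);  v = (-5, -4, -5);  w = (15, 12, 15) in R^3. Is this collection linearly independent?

Form the 3×3 matrix with these as columns; its determinant is 0.
A zero determinant means the columns are linearly dependent.

linearly dependent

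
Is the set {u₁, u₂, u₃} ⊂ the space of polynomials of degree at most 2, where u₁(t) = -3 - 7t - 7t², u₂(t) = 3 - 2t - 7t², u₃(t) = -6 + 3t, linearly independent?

Take coordinates with respect to the standard basis {1, t, t²}.
Place the vectors as rows of a 3×3 matrix and reduce to echelon form.
The reduction yields 3 nonzero rows, so the rank is 3.
Since rank = 3 (the number of vectors), the set is linearly independent.

linearly independent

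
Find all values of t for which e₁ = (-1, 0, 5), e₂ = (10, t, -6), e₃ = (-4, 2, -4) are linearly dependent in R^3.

t = -11/3

The set is linearly dependent precisely when det[e₁; e₂; e₃] = 0.
Cofactor expansion gives det = 24*t + 88.
Setting this to zero gives t = -11/3.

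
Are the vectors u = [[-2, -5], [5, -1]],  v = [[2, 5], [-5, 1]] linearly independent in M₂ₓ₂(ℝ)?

Write each element as a coordinate vector in ℝ⁴ using {E₁₁, E₁₂, E₂₁, E₂₂}.
Place the vectors as rows of a 2×4 matrix and reduce to echelon form.
The reduction yields 1 nonzero row, so the rank is 1.
Since rank 1 < 2, the set is linearly dependent.

linearly dependent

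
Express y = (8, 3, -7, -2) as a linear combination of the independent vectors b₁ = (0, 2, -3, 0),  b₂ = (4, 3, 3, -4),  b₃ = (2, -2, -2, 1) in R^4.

y = 2b₁ + b₂ + 2b₃

Solve the system with b₁, b₂, b₃ as columns and y as the right-hand side.
The system has the unique solution (c₁, c₂, c₃) = (2, 1, 2).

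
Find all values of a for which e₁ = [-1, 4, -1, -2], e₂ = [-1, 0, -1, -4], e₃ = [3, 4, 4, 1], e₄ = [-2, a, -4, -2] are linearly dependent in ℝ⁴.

a = -40

Place the vectors as rows of a 4×4 matrix; dependence ⇔ determinant zero.
Expanding, det = -2*a - 80.
This vanishes exactly when a = -40.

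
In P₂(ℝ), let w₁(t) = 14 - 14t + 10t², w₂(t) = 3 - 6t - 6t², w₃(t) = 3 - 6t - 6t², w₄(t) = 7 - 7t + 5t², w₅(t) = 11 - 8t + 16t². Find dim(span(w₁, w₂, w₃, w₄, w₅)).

Represent each element by its coordinate vector in ℝ³.
Apply Gaussian elimination to the matrix whose rows are w₁, w₂, w₃, w₄, w₅.
Exactly 2 pivots survive; hence the rank is 2.
(With 5 elements in a 3-dimensional space the rank is at most 3.)

2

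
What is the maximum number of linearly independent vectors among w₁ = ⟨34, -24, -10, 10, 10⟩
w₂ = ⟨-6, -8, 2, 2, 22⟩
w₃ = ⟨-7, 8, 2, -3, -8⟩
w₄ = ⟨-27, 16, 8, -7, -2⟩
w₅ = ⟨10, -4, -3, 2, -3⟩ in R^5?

2

Row-reduce the 5×5 matrix with these as rows.
There are 2 pivot columns, so rank = 2.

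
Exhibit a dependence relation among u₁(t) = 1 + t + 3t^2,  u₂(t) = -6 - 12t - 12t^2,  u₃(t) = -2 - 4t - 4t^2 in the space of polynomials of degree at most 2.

u₂ - 3u₃ = 0

Write each element as a vector in ℝ³ using {1, t, t^2}.
Solve the homogeneous system with u₁, u₂, u₃ as columns by row-reducing the coefficient matrix.
A generator of the null space is (0, 1, -3).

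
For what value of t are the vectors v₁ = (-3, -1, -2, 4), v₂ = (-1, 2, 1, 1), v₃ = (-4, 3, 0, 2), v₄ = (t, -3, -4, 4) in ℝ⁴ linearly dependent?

t = -23/6

The vectors are dependent exactly when the determinant of the matrix with rows v₁, v₂, v₃, v₄ vanishes.
The determinant works out to 12*t + 46.
Setting this to zero gives t = -23/6.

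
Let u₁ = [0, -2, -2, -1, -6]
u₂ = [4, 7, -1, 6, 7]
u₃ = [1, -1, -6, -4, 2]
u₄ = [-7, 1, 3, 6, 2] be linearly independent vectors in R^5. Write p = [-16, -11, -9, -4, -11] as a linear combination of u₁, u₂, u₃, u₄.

Write p = α₁u₁ + … + α₄u₄ and equate components.
Back-substitution yields (α₁, …, α₄) = (2, -1, 2, 2).

p = 2u₁ - u₂ + 2u₃ + 2u₄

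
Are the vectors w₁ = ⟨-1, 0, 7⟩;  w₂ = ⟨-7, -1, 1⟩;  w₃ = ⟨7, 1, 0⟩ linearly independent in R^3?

Row-reduce the matrix whose columns are w₁, w₂, w₃.
The reduction yields 3 nonzero rows, so the rank is 3.
Since rank = 3 (the number of vectors), the set is linearly independent.

linearly independent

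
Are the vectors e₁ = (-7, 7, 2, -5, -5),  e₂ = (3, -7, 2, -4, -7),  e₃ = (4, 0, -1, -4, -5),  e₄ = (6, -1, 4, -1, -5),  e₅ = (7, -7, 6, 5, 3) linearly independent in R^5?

linearly independent

The matrix [e₁|e₂|e₃|e₄|e₅] has determinant 6370.
A nonzero determinant means the columns are linearly independent.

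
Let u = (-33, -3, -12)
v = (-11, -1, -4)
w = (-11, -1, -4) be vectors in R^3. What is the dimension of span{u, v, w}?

Row-reduce the 3×3 matrix with these as rows.
Exactly 1 pivot survives; hence the rank is 1.

dim = 1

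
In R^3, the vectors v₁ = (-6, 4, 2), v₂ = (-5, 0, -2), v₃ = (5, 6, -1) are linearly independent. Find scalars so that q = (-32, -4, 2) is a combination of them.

q = 2v₁ + 2v₂ - 2v₃

Since v₁, v₂, v₃ are independent, the coefficients expressing q are uniquely determined by a linear system.
Back-substitution yields (α₁, α₂, α₃) = (2, 2, -2).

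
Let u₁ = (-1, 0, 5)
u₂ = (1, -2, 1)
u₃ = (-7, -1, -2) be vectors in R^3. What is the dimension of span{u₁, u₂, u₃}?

dim = 3

Form the matrix with u₁, u₂, u₃ as columns and reduce.
Reduction leaves 3 leading entries, giving rank 3.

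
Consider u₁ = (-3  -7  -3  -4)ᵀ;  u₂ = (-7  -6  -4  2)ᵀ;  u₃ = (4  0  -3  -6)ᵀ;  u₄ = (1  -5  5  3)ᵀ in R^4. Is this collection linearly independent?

Row-reduce the matrix whose columns are u₁, u₂, u₃, u₄.
The reduction yields 4 nonzero rows, so the rank is 4.
Since rank = 4 (the number of vectors), the set is linearly independent.

linearly independent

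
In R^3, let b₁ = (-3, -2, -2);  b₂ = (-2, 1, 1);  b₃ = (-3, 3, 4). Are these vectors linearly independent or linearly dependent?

linearly independent

The matrix [b₁|b₂|b₃] has determinant -7.
A nonzero determinant means the columns are linearly independent.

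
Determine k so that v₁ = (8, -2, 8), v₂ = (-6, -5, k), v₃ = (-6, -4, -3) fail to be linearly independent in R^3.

k = -27/11

Place the vectors as rows of a 3×3 matrix; dependence ⇔ determinant zero.
Expanding, det = 44*k + 108.
Solving 44*k + 108 = 0 yields k = -27/11.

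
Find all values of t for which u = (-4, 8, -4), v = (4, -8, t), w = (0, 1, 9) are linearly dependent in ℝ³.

The set is linearly dependent precisely when det[u; v; w] = 0.
Cofactor expansion gives det = 4*t - 16.
This vanishes exactly when t = 4.

t = 4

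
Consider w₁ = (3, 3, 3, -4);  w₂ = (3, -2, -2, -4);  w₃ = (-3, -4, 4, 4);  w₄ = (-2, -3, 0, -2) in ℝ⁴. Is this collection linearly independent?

linearly independent

Row-reduce the matrix whose columns are w₁, w₂, w₃, w₄.
The reduction yields 4 nonzero rows, so the rank is 4.
Since rank = 4 (the number of vectors), the set is linearly independent.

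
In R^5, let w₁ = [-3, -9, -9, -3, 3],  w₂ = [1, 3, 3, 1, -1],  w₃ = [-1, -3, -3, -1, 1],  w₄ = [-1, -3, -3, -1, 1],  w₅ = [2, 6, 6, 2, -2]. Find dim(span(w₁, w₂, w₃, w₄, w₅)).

Row-reduce the 5×5 matrix with these as rows.
There is 1 pivot column, so rank = 1.

dim = 1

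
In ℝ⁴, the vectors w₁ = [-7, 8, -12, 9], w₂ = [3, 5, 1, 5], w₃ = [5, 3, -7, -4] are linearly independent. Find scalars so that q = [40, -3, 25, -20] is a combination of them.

Write q = a₁w₁ + … + a₃w₃ and equate components.
Row-reducing the augmented matrix gives the unique coefficients (a₁, a₂, a₃) = (-3, 3, 2).

q = -3w₁ + 3w₂ + 2w₃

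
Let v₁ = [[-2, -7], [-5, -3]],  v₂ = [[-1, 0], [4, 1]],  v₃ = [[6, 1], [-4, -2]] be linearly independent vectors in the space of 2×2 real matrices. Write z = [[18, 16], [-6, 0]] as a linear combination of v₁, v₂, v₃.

z = -2v₁ - 2v₂ + 2v₃

Identify each element with its coordinate vector in ℝ⁴ via {E₁₁, E₁₂, E₂₁, E₂₂}.
Set up the augmented matrix [v₁ | v₂ | v₃ | z] and row-reduce.
The system has the unique solution (a₁, a₂, a₃) = (-2, -2, 2).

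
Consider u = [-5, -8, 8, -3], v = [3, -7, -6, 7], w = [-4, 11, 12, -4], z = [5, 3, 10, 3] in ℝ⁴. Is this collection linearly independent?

linearly independent

The matrix [u|v|w|z] has determinant -7124.
A nonzero determinant means the columns are linearly independent.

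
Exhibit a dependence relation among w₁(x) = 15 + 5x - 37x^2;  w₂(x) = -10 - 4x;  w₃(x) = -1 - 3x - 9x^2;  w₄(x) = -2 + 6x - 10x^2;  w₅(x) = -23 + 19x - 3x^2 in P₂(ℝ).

Write each element as a vector in ℝ³ using {1, x, x^2}.
Row-reduce the matrix with w₁, w₂, w₃, w₄, w₅ as columns; the null space gives the coefficients.
The free variable yields coefficients (1, 2, -3, -1, 0) (any nonzero multiple also works).

w₁ + 2w₂ - 3w₃ - w₄ = 0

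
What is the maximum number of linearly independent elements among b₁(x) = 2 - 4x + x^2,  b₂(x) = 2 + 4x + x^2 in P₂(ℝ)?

2

Use coordinates relative to {1, x, x^2}.
Row-reduce the 2×3 matrix with these as rows.
Reduction leaves 2 leading entries, giving rank 2.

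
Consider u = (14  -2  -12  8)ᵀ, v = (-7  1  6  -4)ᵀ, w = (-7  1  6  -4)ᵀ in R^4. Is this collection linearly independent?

linearly dependent

Two of the vectors are equal, giving an immediate dependence.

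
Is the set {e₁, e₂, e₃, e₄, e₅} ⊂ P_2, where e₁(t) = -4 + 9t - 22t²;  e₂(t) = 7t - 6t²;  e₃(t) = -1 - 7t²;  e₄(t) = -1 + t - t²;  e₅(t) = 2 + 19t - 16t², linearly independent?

Take coordinates with respect to the standard basis {1, t, t²}.
There are 5 vectors in a 3-dimensional space, so they cannot be linearly independent.

linearly dependent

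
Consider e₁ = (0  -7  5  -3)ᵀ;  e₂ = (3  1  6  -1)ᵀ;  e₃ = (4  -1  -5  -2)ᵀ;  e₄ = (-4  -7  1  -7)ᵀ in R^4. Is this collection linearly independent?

linearly independent

Place the vectors as rows of a 4×4 matrix and reduce to echelon form.
The reduction yields 4 nonzero rows, so the rank is 4.
Since rank = 4 (the number of vectors), the set is linearly independent.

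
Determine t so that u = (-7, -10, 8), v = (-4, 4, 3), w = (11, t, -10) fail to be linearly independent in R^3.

t = -2/11

The vectors are dependent exactly when the determinant of the matrix with rows u, v, w vanishes.
Expanding, det = -11*t - 2.
Solving -11*t - 2 = 0 yields t = -2/11.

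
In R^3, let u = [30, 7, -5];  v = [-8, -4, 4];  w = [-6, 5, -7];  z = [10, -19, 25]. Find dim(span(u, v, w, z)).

Form the matrix with u, v, w, z as columns and reduce.
Exactly 2 pivots survive; hence the rank is 2.
(With 4 elements in a 3-dimensional space the rank is at most 3.)

2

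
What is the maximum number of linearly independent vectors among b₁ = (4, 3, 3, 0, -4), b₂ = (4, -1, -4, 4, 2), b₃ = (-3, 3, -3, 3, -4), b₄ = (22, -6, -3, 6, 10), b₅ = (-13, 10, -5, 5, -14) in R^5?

3

Form the matrix with b₁, b₂, b₃, b₄, b₅ as columns and reduce.
Reduction leaves 3 leading entries, giving rank 3.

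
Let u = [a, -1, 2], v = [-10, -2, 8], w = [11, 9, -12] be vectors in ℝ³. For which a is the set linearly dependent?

The vectors are dependent exactly when the determinant of the matrix with rows u, v, w vanishes.
Expanding, det = -48*a - 104.
This vanishes exactly when a = -13/6.

a = -13/6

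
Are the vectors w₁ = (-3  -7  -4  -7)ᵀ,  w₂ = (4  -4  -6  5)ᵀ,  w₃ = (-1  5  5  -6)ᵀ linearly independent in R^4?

linearly independent

Row-reduce the matrix whose columns are w₁, w₂, w₃.
The reduction yields 3 nonzero rows, so the rank is 3.
Since rank = 3 (the number of vectors), the set is linearly independent.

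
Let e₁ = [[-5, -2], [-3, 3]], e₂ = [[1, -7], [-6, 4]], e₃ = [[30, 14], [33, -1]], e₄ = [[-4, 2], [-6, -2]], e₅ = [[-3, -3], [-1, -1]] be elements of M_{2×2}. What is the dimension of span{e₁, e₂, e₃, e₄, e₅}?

dim = 4

Use coordinates relative to {E₁₁, E₁₂, E₂₁, E₂₂}.
Put the 4×5 matrix [e₁|e₂|e₃|e₄|e₅] into echelon form.
There are 4 pivot columns, so rank = 4.
(With 5 elements in a 4-dimensional space the rank is at most 4.)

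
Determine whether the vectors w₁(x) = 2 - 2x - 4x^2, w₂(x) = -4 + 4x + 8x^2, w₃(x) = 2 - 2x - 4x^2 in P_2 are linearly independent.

Write each element as a coordinate vector in ℝ³ using {1, x, x^2}.
Two of the vectors are equal, giving an immediate dependence.

linearly dependent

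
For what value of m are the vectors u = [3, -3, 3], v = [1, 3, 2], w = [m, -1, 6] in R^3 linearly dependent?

Place the vectors as rows of a 3×3 matrix; dependence ⇔ determinant zero.
Expanding, det = 75 - 15*m.
This vanishes exactly when m = 5.

m = 5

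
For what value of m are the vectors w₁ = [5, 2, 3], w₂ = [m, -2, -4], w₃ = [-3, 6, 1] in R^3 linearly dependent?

The vectors are dependent exactly when the determinant of the matrix with rows w₁, w₂, w₃ vanishes.
Cofactor expansion gives det = 16*m + 116.
Solving 16*m + 116 = 0 yields m = -29/4.

m = -29/4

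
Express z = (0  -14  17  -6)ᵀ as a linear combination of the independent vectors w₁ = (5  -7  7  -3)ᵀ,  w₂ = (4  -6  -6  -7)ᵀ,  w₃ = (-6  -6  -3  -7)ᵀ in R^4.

Solve the system with w₁, w₂, w₃ as columns and z as the right-hand side.
The system has the unique solution (a₁, a₂, a₃) = (2, -1, 1).

z = 2w₁ - w₂ + w₃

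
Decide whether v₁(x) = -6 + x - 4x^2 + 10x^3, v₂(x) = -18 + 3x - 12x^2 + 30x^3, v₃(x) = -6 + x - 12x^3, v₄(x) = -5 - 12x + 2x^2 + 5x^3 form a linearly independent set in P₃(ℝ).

linearly dependent

Take coordinates with respect to the standard basis {1, x, …, x^3}.
Row-reduce the matrix whose columns are v₁, v₂, v₃, v₄.
The reduction yields 3 nonzero rows, so the rank is 3.
Since rank 3 < 4, the set is linearly dependent.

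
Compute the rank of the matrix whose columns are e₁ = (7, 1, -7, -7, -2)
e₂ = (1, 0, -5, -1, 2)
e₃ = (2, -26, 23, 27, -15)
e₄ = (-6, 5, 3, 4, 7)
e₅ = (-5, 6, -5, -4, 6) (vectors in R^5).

Form the matrix with e₁, e₂, e₃, e₄, e₅ as columns and reduce.
Reduction leaves 4 leading entries, giving rank 4.

4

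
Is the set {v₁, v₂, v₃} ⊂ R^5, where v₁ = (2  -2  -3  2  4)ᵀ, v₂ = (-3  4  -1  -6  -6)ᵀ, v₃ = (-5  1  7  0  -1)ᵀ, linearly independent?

linearly independent

Place the vectors as rows of a 3×5 matrix and reduce to echelon form.
The reduction yields 3 nonzero rows, so the rank is 3.
Since rank = 3 (the number of vectors), the set is linearly independent.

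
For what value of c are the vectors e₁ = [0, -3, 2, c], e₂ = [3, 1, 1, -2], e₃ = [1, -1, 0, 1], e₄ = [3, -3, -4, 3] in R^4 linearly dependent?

c = 15/4

Place the vectors as rows of a 4×4 matrix; dependence ⇔ determinant zero.
The determinant works out to 60 - 16*c.
Setting this to zero gives c = 15/4.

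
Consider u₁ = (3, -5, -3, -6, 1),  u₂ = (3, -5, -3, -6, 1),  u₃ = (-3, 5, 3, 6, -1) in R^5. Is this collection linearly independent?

linearly dependent

Two of the vectors are equal, giving an immediate dependence.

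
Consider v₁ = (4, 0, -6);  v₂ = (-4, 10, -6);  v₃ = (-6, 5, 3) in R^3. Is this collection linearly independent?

linearly dependent

Form the 3×3 matrix with these as columns; its determinant is 0.
A zero determinant means the columns are linearly dependent.
Indeed 2v₁ - v₂ + 2v₃ = 0.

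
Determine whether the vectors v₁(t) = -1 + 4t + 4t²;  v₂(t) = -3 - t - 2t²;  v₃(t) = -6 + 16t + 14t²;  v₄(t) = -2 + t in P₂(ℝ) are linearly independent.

linearly dependent

Take coordinates with respect to the standard basis {1, t, t²}.
There are 4 vectors in a 3-dimensional space, so they cannot be linearly independent.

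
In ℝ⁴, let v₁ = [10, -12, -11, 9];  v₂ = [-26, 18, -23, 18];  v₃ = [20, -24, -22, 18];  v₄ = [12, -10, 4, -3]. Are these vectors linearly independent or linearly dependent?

linearly dependent

Place the vectors as rows of a 4×4 matrix and reduce to echelon form.
The reduction yields 2 nonzero rows, so the rank is 2.
Since rank 2 < 4, the set is linearly dependent.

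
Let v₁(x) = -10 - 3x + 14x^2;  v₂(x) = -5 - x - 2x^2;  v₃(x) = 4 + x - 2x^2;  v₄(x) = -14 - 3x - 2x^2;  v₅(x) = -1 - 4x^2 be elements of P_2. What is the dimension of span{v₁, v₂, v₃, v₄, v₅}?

Represent each element by its coordinate vector in ℝ³.
Form the matrix with v₁, v₂, v₃, v₄, v₅ as columns and reduce.
Exactly 2 pivots survive; hence the rank is 2.
(With 5 elements in a 3-dimensional space the rank is at most 3.)

2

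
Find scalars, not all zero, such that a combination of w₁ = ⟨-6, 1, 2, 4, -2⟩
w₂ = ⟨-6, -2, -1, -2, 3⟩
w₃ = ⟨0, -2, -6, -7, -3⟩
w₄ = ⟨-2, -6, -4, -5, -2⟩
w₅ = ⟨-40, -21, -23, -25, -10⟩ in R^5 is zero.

3w₁ + 3w₂ + 3w₃ + 2w₄ - w₅ = 0

Row-reduce the matrix with w₁, w₂, w₃, w₄, w₅ as columns; the null space gives the coefficients.
A generator of the null space is (3, 3, 3, 2, -1).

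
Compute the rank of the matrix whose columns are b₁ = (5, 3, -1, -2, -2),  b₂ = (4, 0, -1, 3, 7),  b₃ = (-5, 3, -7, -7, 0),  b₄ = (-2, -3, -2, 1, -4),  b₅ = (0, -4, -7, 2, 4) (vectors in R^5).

5

Apply Gaussian elimination to the matrix whose rows are b₁, b₂, b₃, b₄, b₅.
Reduction leaves 5 leading entries, giving rank 5.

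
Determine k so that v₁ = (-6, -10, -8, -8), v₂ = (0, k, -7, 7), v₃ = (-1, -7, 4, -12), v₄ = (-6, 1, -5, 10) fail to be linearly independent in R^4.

k = 35/12

Dependence holds iff the 4×4 matrix [v₁ v₂ v₃ v₄] is singular.
The determinant works out to 2240 - 768*k.
Solving 2240 - 768*k = 0 yields k = 35/12.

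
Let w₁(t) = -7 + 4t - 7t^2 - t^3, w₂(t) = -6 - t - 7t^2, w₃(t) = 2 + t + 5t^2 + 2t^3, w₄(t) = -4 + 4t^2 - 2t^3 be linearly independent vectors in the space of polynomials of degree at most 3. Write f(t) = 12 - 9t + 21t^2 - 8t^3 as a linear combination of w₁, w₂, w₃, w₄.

f = -2w₁ - 2w₂ - 3w₃ + 2w₄

Work in coordinates with respect to the standard basis {1, t, …, t^3}.
Write f = α₁w₁ + … + α₄w₄ and equate components.
The system has the unique solution (α₁, …, α₄) = (-2, -2, -3, 2).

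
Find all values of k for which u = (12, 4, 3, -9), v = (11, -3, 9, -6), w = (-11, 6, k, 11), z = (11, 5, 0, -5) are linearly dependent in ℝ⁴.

k = -57/4

The set is linearly dependent precisely when det[u; v; w; z] = 0.
Expanding, det = -296*k - 4218.
Solving -296*k - 4218 = 0 yields k = -57/4.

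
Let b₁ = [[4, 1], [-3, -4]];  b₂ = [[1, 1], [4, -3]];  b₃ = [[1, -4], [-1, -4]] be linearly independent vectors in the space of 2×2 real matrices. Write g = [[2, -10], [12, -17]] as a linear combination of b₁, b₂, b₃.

g = -b₁ + 3b₂ + 3b₃

Identify each element with its coordinate vector in ℝ⁴ via {E₁₁, E₁₂, E₂₁, E₂₂}.
Solve the system with b₁, b₂, b₃ as columns and g as the right-hand side.
The system has the unique solution (c₁, c₂, c₃) = (-1, 3, 3).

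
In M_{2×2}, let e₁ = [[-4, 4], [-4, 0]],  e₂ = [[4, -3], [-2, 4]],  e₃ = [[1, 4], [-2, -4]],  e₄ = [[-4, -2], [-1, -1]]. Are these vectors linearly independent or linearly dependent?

linearly independent

Take coordinates with respect to the standard basis {E₁₁, E₁₂, E₂₁, E₂₂}.
The matrix [e₁|e₂|e₃|e₄] has determinant 684.
A nonzero determinant means the columns are linearly independent.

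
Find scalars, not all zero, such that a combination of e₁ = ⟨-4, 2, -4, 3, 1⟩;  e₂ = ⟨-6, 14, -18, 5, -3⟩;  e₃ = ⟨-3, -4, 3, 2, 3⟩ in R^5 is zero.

Set up α₁e₁ + … + α₃e₃ = 0 and solve the homogeneous system.
A generator of the null space is (3, -1, -2).

3e₁ - e₂ - 2e₃ = 0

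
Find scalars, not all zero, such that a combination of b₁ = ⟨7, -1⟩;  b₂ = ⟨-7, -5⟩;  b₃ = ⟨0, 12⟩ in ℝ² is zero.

Write the vectors as columns of a matrix and find a nonzero vector in its null space.
A generator of the null space is (2, 2, 1).

2b₁ + 2b₂ + b₃ = 0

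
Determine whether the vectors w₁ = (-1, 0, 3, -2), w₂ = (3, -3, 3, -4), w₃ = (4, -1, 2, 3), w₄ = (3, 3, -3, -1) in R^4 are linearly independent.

linearly independent

Place the vectors as rows of a 4×4 matrix and reduce to echelon form.
The reduction yields 4 nonzero rows, so the rank is 4.
Since rank = 4 (the number of vectors), the set is linearly independent.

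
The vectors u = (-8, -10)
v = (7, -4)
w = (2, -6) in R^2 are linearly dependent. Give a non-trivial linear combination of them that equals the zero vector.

Set up α₁u + … + α₃w = 0 and solve the homogeneous system.
One solution (up to scaling) is (1, 2, -3).

u + 2v - 3w = 0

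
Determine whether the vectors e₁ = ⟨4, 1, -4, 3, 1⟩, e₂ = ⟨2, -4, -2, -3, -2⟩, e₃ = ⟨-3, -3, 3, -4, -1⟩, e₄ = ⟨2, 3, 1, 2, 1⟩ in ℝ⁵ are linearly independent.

Place the vectors as rows of a 4×5 matrix and reduce to echelon form.
The reduction yields 4 nonzero rows, so the rank is 4.
Since rank = 4 (the number of vectors), the set is linearly independent.

linearly independent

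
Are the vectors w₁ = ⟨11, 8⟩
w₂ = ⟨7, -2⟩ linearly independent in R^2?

linearly independent

Form the 2×2 matrix with these as columns; its determinant is -78.
A nonzero determinant means the columns are linearly independent.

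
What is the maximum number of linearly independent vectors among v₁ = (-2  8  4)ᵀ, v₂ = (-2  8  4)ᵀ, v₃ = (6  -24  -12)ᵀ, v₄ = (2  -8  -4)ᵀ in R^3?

1

Put the 3×4 matrix [v₁|v₂|v₃|v₄] into echelon form.
Exactly 1 pivot survives; hence the rank is 1.
(With 4 elements in a 3-dimensional space the rank is at most 3.)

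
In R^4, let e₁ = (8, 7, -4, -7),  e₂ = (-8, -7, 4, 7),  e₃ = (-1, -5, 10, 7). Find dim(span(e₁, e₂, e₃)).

Apply Gaussian elimination to the matrix whose rows are e₁, e₂, e₃.
Exactly 2 pivots survive; hence the rank is 2.

2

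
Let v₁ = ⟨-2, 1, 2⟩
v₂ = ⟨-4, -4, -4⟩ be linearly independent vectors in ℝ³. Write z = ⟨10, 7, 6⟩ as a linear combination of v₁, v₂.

z = -v₁ - 2v₂

Solve the system with v₁, v₂ as columns and z as the right-hand side.
Row-reducing the augmented matrix gives the unique coefficients (c₁, c₂) = (-1, -2).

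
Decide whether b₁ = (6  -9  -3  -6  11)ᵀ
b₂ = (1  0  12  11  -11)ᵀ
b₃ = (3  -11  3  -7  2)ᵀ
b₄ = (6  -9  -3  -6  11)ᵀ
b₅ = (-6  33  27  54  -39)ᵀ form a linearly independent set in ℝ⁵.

Two of the vectors are equal, giving an immediate dependence.

linearly dependent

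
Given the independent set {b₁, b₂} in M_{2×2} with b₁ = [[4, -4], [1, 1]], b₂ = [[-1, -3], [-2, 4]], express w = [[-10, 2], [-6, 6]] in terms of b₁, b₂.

w = -2b₁ + 2b₂

Take coordinate vectors relative to {E₁₁, E₁₂, E₂₁, E₂₂}.
Write w = a₁b₁ + a₂b₂ and equate components.
Back-substitution yields (a₁, a₂) = (-2, 2).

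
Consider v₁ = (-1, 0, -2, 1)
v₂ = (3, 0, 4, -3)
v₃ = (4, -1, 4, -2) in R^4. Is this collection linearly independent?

linearly independent

Row-reduce the matrix whose columns are v₁, v₂, v₃.
The reduction yields 3 nonzero rows, so the rank is 3.
Since rank = 3 (the number of vectors), the set is linearly independent.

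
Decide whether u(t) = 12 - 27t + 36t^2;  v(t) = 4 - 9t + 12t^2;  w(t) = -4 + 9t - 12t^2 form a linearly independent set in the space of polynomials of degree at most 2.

linearly dependent

Take coordinates with respect to the standard basis {1, t, t^2}.
Row-reduce the matrix whose columns are u, v, w.
The reduction yields 1 nonzero row, so the rank is 1.
Since rank 1 < 3, the set is linearly dependent.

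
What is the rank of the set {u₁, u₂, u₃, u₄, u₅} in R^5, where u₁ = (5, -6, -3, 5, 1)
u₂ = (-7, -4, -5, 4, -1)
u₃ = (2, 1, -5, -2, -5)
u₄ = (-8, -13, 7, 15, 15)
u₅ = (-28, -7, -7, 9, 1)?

Row-reduce the 5×5 matrix with these as rows.
The echelon form has 3 nonzero rows, so the rank is 3.

rank 3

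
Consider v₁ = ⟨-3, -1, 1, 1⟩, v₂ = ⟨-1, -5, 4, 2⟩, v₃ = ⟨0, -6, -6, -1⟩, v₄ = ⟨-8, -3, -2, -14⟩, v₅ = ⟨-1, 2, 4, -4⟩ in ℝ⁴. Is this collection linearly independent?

There are 5 vectors in a 4-dimensional space, so they cannot be linearly independent.

linearly dependent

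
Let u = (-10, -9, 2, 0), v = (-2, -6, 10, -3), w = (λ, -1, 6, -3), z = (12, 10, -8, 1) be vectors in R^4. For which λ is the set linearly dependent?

Dependence holds iff the 4×4 matrix [u v w z] is singular.
Expanding, det = 78*λ - 468.
Solving 78*λ - 468 = 0 yields λ = 6.

λ = 6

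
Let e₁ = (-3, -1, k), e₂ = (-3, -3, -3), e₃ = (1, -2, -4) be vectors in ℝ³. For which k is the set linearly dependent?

The vectors are dependent exactly when the determinant of the matrix with rows e₁, e₂, e₃ vanishes.
Expanding, det = 9*k - 3.
This vanishes exactly when k = 1/3.

k = 1/3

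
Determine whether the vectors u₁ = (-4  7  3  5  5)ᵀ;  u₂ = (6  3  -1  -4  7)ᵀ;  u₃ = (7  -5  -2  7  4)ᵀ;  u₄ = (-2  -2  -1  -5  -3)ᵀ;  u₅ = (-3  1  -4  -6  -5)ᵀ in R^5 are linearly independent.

Form the 5×5 matrix with these as columns; its determinant is 8687.
A nonzero determinant means the columns are linearly independent.

linearly independent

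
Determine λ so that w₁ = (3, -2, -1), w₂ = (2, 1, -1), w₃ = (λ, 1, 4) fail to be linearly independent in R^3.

Place the vectors as rows of a 3×3 matrix; dependence ⇔ determinant zero.
Cofactor expansion gives det = 3*λ + 29.
This vanishes exactly when λ = -29/3.

λ = -29/3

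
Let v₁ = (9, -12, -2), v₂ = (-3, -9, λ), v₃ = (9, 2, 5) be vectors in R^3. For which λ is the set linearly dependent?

λ = -35/6

Place the vectors as rows of a 3×3 matrix; dependence ⇔ determinant zero.
Expanding, det = -126*λ - 735.
Setting this to zero gives λ = -35/6.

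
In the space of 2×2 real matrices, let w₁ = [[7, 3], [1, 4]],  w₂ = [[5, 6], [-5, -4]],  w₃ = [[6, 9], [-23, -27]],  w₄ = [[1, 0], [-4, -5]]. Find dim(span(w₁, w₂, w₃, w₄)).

dim = 3

Pass to coordinate vectors with respect to the basis {E₁₁, E₁₂, E₂₁, E₂₂}.
Apply Gaussian elimination to the matrix whose rows are w₁, w₂, w₃, w₄.
There are 3 pivot columns, so rank = 3.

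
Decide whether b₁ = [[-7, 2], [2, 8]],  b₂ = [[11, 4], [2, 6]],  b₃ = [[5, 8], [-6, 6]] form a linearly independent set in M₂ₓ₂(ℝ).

linearly independent

Take coordinates with respect to the standard basis {E₁₁, E₁₂, E₂₁, E₂₂}.
Row-reduce the matrix whose columns are b₁, b₂, b₃.
The reduction yields 3 nonzero rows, so the rank is 3.
Since rank = 3 (the number of vectors), the set is linearly independent.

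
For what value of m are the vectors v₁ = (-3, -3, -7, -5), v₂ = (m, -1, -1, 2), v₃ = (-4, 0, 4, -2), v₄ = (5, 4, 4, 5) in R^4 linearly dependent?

m = 2

The set is linearly dependent precisely when det[v₁; v₂; v₃; v₄] = 0.
Expanding, det = 104 - 52*m.
Setting this to zero gives m = 2.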